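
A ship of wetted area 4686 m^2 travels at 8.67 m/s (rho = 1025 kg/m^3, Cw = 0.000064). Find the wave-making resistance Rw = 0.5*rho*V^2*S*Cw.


Formula: Rw = 0.5 * rho * V^2 * S * Cw
Step 1 — V^2 = 8.67^2 = 75.1689
Step 2 — 0.5 * rho * V^2 = 0.5 * 1025 * 75.1689 = 38524.06125
Step 3 — Rw = 38524.06125 * 4686 * 0.000064 ≈ 11554 N (5 s.f.)

11554 N


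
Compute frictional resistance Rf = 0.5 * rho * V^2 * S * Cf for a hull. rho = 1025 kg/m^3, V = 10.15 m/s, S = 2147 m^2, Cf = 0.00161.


Formula: Rf = 0.5 * rho * V^2 * S * Cf
Step 1 — V^2 = 10.15^2 = 103.0225
Step 2 — 0.5 * rho * V^2 = 0.5 * 1025 * 103.0225 = 52799.03125
Step 3 — Rf = 52799.03125 * 2147 * 0.00161 ≈ 182510 N (5 s.f.)

182510 N


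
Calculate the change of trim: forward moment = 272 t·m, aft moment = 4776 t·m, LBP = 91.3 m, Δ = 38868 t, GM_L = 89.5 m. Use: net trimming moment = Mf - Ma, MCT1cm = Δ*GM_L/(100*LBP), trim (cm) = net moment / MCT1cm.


Formula: net trimming moment = Mf - Ma; MCT1cm = Δ*GM_L/(100*LBP); trim = net moment / MCT1cm
Step 1 — net trimming moment = 272 - 4776 = -4504 t·m
Step 2 — MCT1cm = 38868 * 89.5 / (100 * 91.3) = 381.0171 t·m/cm
Step 3 — trim = -4504 / 381.0171 ≈ -11.821 cm (5 s.f.)

-11.821 cm


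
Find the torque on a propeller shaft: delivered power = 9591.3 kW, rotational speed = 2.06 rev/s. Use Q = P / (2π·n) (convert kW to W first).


Formula: Q = P_W / (2 * pi * n)
Step 1 — P_W = 9591.3 kW * 1000 = 9591300.0 W
Step 2 — 2 * pi * n = 2 * pi * 2.06 = 12.943362
Step 3 — Q = 9591300.0 / 12.943362 ≈ 741020 N·m (5 s.f.)

741020 N·m


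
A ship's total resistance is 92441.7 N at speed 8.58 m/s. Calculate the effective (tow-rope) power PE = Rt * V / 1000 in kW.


Formula: PE = Rt * V / 1000 (kW)
Step 1 — PE (W) = 92441.7 * 8.58 = 793149.786 W
Step 2 — PE (kW) = 793149.786 / 1000 ≈ 793.15 kW (5 s.f.)

793.15 kW


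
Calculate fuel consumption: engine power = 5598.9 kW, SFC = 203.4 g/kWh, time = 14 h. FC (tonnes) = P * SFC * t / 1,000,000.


Formula: FC (tonnes) = P * SFC * t / 1,000,000
Step 1 — P * SFC * t = 5598.9 * 203.4 * 14 = 15943427.64 g
Step 2 — FC (tonnes) = 15943427.64 / 1,000,000 ≈ 15.943 tonnes (5 s.f.)

15.943 tonnes


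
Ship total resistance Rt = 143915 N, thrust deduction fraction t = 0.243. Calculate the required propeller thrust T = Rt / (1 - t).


Formula: T = Rt / (1 - t)
Step 1 — (1 - t) = 1 - 0.243 = 0.757
Step 2 — T = 143915 / 0.757 ≈ 190110 N (5 s.f.)

190110 N


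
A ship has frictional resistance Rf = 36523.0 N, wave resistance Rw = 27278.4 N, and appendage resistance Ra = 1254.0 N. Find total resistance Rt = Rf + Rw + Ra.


Formula: Rt = Rf + Rw + Ra
Substituting: Rt = 36523.0 + 27278.4 + 1254.0
Result: Rt = 65055.4 N

65055.4 N


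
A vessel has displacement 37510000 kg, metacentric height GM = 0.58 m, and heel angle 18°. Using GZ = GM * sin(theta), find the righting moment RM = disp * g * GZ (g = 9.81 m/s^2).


Formula: GZ = GM * sin(theta); RM = disp * g * GZ
Step 1 — GZ = 0.58 * sin(18°) = 0.58 * 0.309017 = 0.17923 m
Step 2 — RM = 37510000 * 9.81 * 0.17923 ≈ 65952000 N·m (5 s.f.)

65952000 N·m


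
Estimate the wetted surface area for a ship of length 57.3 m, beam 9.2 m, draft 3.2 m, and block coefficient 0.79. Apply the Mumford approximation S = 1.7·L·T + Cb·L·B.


Formula: S = 1.7*L*T + V/T with V = Cb*L*B*T, i.e. S = L * (1.7*T + Cb*B)
Step 1 — 1.7*T = 1.7 * 3.2 = 5.44 m
Step 2 — Cb*B = 0.79 * 9.2 = 7.268 m
Step 3 — 1.7*T + Cb*B = 5.44 + 7.268 = 12.708 m
Step 4 — S = 57.3 * 12.708 ≈ 728.17 m^2 (5 s.f.)

728.17 m^2


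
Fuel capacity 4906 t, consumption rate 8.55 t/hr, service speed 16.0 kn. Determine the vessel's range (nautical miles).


Formula: endurance = fuel / rate; range = endurance * speed
Step 1 — endurance = 4906 / 8.55 = 573.8012 hours
Step 2 — range = 573.8012 * 16.0 ≈ 9180.8 nautical miles (5 s.f.)

9180.8 NM


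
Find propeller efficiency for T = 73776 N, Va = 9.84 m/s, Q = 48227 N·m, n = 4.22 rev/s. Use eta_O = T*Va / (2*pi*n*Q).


Formula: eta = T * Va / (2 * pi * n * Q)
Step 1 — numerator = T * Va = 73776 * 9.84 = 725955.84
Step 2 — 2 * pi * n = 2 * pi * 4.22 = 26.515042
Step 3 — denominator = 26.515042 * 48227 = 1278740.93
Step 4 — eta = 725955.84 / 1278740.93 ≈ 0.56771 (5 s.f.)

0.56771


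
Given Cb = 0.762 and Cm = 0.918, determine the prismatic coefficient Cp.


Formula: Cp = Cb / Cm
Substituting: Cp = 0.762 / 0.918
Result: Cp ≈ 0.83007 (5 s.f.)

0.83007


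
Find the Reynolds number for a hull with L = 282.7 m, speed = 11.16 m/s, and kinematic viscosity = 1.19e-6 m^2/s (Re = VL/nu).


Formula: Re = V * L / nu
Step 1 — V * L = 11.16 * 282.7 = 3154.932 m^2/s
Step 2 — Re = 3154.932 / 1.19e-6 = 2.65e+09

2.65e+09


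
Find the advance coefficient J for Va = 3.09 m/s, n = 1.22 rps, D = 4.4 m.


Formula: J = Va / (n * D)
Step 1 — n * D = 1.22 * 4.4 = 5.368
Step 2 — J = 3.09 / 5.368 ≈ 0.57563 (5 s.f.)

0.57563


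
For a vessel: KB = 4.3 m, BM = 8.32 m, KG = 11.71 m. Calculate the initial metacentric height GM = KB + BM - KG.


Formula: GM = KB + BM - KG
Step 1 — KM = KB + BM = 4.3 + 8.32 = 12.62 m
Step 2 — GM = KM - KG = 12.62 - 11.71 = 0.91 m

0.91 m


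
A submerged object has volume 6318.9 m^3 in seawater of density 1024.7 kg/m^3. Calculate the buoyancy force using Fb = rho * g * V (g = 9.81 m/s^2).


Formula: Fb = rho * g * V
Substituting: Fb = 1024.7 * 9.81 * 6318.9
Intermediate: 1024.7 * 9.81 = 10052.307
Result: Fb = 10052.307 * 6318.9 ≈ 63520000 N (5 s.f.)

63520000 N


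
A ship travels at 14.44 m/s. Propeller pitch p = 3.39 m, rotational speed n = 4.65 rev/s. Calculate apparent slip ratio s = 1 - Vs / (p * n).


Formula: s = 1 - Vs / (p * n)
Step 1 — p * n = 3.39 * 4.65 = 15.7635
Step 2 — Vs / (p*n) = 14.44 / 15.7635 = 0.91604 (6 d.p.)
Step 3 — s = 1 - 0.91604 = 0.08396

0.08396


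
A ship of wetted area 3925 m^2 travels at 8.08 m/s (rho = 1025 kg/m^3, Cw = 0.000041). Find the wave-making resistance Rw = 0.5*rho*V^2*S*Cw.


Formula: Rw = 0.5 * rho * V^2 * S * Cw
Step 1 — V^2 = 8.08^2 = 65.2864
Step 2 — 0.5 * rho * V^2 = 0.5 * 1025 * 65.2864 = 33459.28
Step 3 — Rw = 33459.28 * 3925 * 0.000041 ≈ 5384.4 N (5 s.f.)

5384.4 N


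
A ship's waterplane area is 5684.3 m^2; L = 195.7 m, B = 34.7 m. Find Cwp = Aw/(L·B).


Formula: Cwp = Aw / (L * B)
Step 1 — L * B = 195.7 * 34.7 = 6790.79 m^2
Step 2 — Cwp = 5684.3 / 6790.79 ≈ 0.83706 (5 s.f.)

0.83706


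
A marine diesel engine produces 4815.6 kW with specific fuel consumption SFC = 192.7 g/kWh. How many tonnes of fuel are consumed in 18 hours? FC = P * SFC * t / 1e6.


Formula: FC (tonnes) = P * SFC * t / 1,000,000
Step 1 — P * SFC * t = 4815.6 * 192.7 * 18 = 16703390.16 g
Step 2 — FC (tonnes) = 16703390.16 / 1,000,000 ≈ 16.703 tonnes (5 s.f.)

16.703 tonnes


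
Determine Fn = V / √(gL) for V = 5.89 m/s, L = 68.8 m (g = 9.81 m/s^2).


Formula: Fn = V / sqrt(g * L)
Step 1 — g * L = 9.81 * 68.8 = 674.928
Step 2 — sqrt(g * L) = sqrt(674.928) = 25.979376
Step 3 — Fn = 5.89 / 25.979376 ≈ 0.22672 (5 s.f.)

0.22672


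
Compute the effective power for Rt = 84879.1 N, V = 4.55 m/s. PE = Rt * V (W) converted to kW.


Formula: PE = Rt * V / 1000 (kW)
Step 1 — PE (W) = 84879.1 * 4.55 = 386199.905 W
Step 2 — PE (kW) = 386199.905 / 1000 ≈ 386.20 kW (5 s.f.)

386.20 kW


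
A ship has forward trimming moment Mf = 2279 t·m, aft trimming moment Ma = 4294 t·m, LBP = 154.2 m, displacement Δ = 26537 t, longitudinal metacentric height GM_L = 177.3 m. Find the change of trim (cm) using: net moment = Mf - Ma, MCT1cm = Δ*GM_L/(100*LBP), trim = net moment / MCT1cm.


Formula: net trimming moment = Mf - Ma; MCT1cm = Δ*GM_L/(100*LBP); trim = net moment / MCT1cm
Step 1 — net trimming moment = 2279 - 4294 = -2015 t·m
Step 2 — MCT1cm = 26537 * 177.3 / (100 * 154.2) = 305.1239 t·m/cm
Step 3 — trim = -2015 / 305.1239 ≈ -6.6039 cm (5 s.f.)

-6.6039 cm


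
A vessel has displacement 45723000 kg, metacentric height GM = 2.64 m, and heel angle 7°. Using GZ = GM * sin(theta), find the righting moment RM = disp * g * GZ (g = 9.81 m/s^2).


Formula: GZ = GM * sin(theta); RM = disp * g * GZ
Step 1 — GZ = 2.64 * sin(7°) = 2.64 * 0.121869 = 0.321734 m
Step 2 — RM = 45723000 * 9.81 * 0.321734 ≈ 144310000 N·m (5 s.f.)

144310000 N·m


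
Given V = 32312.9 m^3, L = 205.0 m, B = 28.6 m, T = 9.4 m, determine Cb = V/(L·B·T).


Formula: Cb = V / (L * B * T)
Step 1 — L * B * T = 205.0 * 28.6 * 9.4 = 55112.2 m^3
Step 2 — Cb = 32312.9 / 55112.2 ≈ 0.58631 (5 s.f.)

0.58631


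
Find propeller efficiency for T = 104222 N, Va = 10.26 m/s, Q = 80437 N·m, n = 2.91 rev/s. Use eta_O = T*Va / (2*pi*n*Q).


Formula: eta = T * Va / (2 * pi * n * Q)
Step 1 — numerator = T * Va = 104222 * 10.26 = 1069317.72
Step 2 — 2 * pi * n = 2 * pi * 2.91 = 18.284069
Step 3 — denominator = 18.284069 * 80437 = 1470715.66
Step 4 — eta = 1069317.72 / 1470715.66 ≈ 0.72707 (5 s.f.)

0.72707


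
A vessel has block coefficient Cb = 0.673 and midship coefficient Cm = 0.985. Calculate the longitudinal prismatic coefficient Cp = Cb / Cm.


Formula: Cp = Cb / Cm
Substituting: Cp = 0.673 / 0.985
Result: Cp ≈ 0.68325 (5 s.f.)

0.68325


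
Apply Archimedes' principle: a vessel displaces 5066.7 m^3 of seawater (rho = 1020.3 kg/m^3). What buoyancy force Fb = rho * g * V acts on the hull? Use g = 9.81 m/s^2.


Formula: Fb = rho * g * V
Substituting: Fb = 1020.3 * 9.81 * 5066.7
Intermediate: 1020.3 * 9.81 = 10009.143
Result: Fb = 10009.143 * 5066.7 ≈ 50713000 N (5 s.f.)

50713000 N


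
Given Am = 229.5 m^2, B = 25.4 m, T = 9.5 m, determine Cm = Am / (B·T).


Formula: Cm = Am / (B * T)
Step 1 — B * T = 25.4 * 9.5 = 241.3 m^2
Step 2 — Cm = 229.5 / 241.3 ≈ 0.95110 (5 s.f.)

0.95110


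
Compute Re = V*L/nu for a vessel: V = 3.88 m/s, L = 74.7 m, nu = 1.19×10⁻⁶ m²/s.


Formula: Re = V * L / nu
Step 1 — V * L = 3.88 * 74.7 = 289.836 m^2/s
Step 2 — Re = 289.836 / 1.19e-6 = 2.44e+08

2.44e+08


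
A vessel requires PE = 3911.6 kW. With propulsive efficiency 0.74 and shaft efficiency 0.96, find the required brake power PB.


Formula: PB = PE / (eta_D * eta_S)
Step 1 — combined efficiency = eta_D * eta_S = 0.74 * 0.96 = 0.7104
Step 2 — PB = 3911.6 / 0.7104 ≈ 5506.2 kW (5 s.f.)

5506.2 kW


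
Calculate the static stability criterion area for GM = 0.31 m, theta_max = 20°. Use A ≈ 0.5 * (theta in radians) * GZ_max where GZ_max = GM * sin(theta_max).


Formula: GZ_max = GM * sin(theta); Area = 0.5 * theta_rad * GZ_max
Step 1 — GZ_max = 0.31 * sin(20°) = 0.31 * 0.34202 = 0.106026 m
Step 2 — theta_rad = 20 * pi/180 = 0.349066 rad
Step 3 — Area = 0.5 * 0.349066 * 0.106026 ≈ 0.018505 m·rad (5 s.f.)

0.018505 m·rad


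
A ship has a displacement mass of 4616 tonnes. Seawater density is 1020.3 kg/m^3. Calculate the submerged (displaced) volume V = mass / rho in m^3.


Formula: V = mass / rho
Step 1 — convert tonnes to kg: 4616 t * 1000 = 4616000 kg
Step 2 — V = 4616000 / 1020.3 ≈ 4524.2 m^3 (5 s.f.)

4524.2 m^3


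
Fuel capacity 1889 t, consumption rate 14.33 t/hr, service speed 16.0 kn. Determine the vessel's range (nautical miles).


Formula: endurance = fuel / rate; range = endurance * speed
Step 1 — endurance = 1889 / 14.33 = 131.8214 hours
Step 2 — range = 131.8214 * 16.0 ≈ 2109.1 nautical miles (5 s.f.)

2109.1 NM


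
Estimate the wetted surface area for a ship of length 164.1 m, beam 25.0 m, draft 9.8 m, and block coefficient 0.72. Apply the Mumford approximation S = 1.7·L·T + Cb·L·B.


Formula: S = 1.7*L*T + V/T with V = Cb*L*B*T, i.e. S = L * (1.7*T + Cb*B)
Step 1 — 1.7*T = 1.7 * 9.8 = 16.66 m
Step 2 — Cb*B = 0.72 * 25.0 = 18.0 m
Step 3 — 1.7*T + Cb*B = 16.66 + 18.0 = 34.66 m
Step 4 — S = 164.1 * 34.66 ≈ 5687.7 m^2 (5 s.f.)

5687.7 m^2


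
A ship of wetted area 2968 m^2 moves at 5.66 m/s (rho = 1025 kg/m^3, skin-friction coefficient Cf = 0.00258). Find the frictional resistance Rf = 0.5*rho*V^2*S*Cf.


Formula: Rf = 0.5 * rho * V^2 * S * Cf
Step 1 — V^2 = 5.66^2 = 32.0356
Step 2 — 0.5 * rho * V^2 = 0.5 * 1025 * 32.0356 = 16418.245
Step 3 — Rf = 16418.245 * 2968 * 0.00258 ≈ 125720 N (5 s.f.)

125720 N


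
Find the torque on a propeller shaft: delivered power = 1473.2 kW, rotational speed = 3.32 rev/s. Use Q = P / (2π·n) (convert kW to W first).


Formula: Q = P_W / (2 * pi * n)
Step 1 — P_W = 1473.2 kW * 1000 = 1473200.0 W
Step 2 — 2 * pi * n = 2 * pi * 3.32 = 20.860175
Step 3 — Q = 1473200.0 / 20.860175 ≈ 70623 N·m (5 s.f.)

70623 N·m


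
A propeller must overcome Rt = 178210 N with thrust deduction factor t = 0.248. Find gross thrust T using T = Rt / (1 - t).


Formula: T = Rt / (1 - t)
Step 1 — (1 - t) = 1 - 0.248 = 0.752
Step 2 — T = 178210 / 0.752 ≈ 236980 N (5 s.f.)

236980 N


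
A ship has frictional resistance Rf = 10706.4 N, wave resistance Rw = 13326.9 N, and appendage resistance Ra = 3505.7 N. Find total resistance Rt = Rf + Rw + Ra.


Formula: Rt = Rf + Rw + Ra
Substituting: Rt = 10706.4 + 13326.9 + 3505.7
Result: Rt = 27539.0 N

27539.0 N


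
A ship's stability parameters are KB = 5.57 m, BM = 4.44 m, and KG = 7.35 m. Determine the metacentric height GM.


Formula: GM = KB + BM - KG
Step 1 — KM = KB + BM = 5.57 + 4.44 = 10.01 m
Step 2 — GM = KM - KG = 10.01 - 7.35 = 2.66 m

2.66 m


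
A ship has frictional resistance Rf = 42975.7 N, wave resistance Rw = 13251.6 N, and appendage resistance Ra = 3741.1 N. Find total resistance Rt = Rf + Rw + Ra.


Formula: Rt = Rf + Rw + Ra
Substituting: Rt = 42975.7 + 13251.6 + 3741.1
Result: Rt = 59968.4 N

59968.4 N


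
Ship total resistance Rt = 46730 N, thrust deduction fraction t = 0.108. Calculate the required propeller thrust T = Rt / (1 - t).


Formula: T = Rt / (1 - t)
Step 1 — (1 - t) = 1 - 0.108 = 0.892
Step 2 — T = 46730 / 0.892 ≈ 52388 N (5 s.f.)

52388 N


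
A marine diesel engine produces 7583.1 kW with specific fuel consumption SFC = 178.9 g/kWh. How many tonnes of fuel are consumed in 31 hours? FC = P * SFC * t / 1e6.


Formula: FC (tonnes) = P * SFC * t / 1,000,000
Step 1 — P * SFC * t = 7583.1 * 178.9 * 31 = 42055114.29 g
Step 2 — FC (tonnes) = 42055114.29 / 1,000,000 ≈ 42.055 tonnes (5 s.f.)

42.055 tonnes


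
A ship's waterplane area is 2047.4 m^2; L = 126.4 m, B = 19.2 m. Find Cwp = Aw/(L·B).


Formula: Cwp = Aw / (L * B)
Step 1 — L * B = 126.4 * 19.2 = 2426.88 m^2
Step 2 — Cwp = 2047.4 / 2426.88 ≈ 0.84363 (5 s.f.)

0.84363


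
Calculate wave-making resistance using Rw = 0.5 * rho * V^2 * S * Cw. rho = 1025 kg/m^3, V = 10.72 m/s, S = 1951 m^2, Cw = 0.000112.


Formula: Rw = 0.5 * rho * V^2 * S * Cw
Step 1 — V^2 = 10.72^2 = 114.9184
Step 2 — 0.5 * rho * V^2 = 0.5 * 1025 * 114.9184 = 58895.68
Step 3 — Rw = 58895.68 * 1951 * 0.000112 ≈ 12869 N (5 s.f.)

12869 N


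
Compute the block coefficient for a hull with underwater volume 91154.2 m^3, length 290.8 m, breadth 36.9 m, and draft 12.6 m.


Formula: Cb = V / (L * B * T)
Step 1 — L * B * T = 290.8 * 36.9 * 12.6 = 135204.552 m^3
Step 2 — Cb = 91154.2 / 135204.552 ≈ 0.67419 (5 s.f.)

0.67419


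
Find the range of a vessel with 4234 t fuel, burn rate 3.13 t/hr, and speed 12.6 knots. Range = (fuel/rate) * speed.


Formula: endurance = fuel / rate; range = endurance * speed
Step 1 — endurance = 4234 / 3.13 = 1352.7157 hours
Step 2 — range = 1352.7157 * 12.6 ≈ 17044 nautical miles (5 s.f.)

17044 NM


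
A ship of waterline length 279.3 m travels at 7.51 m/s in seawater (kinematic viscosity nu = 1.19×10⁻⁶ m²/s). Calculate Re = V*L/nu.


Formula: Re = V * L / nu
Step 1 — V * L = 7.51 * 279.3 = 2097.543 m^2/s
Step 2 — Re = 2097.543 / 1.19e-6 = 1.76e+09

1.76e+09


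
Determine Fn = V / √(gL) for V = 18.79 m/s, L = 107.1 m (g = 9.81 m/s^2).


Formula: Fn = V / sqrt(g * L)
Step 1 — g * L = 9.81 * 107.1 = 1050.651
Step 2 — sqrt(g * L) = sqrt(1050.651) = 32.413747
Step 3 — Fn = 18.79 / 32.413747 ≈ 0.57969 (5 s.f.)

0.57969


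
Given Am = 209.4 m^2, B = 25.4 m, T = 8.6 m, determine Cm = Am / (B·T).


Formula: Cm = Am / (B * T)
Step 1 — B * T = 25.4 * 8.6 = 218.44 m^2
Step 2 — Cm = 209.4 / 218.44 ≈ 0.95862 (5 s.f.)

0.95862


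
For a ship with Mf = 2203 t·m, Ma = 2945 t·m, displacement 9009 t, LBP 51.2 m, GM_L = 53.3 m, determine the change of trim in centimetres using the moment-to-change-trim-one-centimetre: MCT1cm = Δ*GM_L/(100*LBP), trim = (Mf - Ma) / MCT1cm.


Formula: net trimming moment = Mf - Ma; MCT1cm = Δ*GM_L/(100*LBP); trim = net moment / MCT1cm
Step 1 — net trimming moment = 2203 - 2945 = -742 t·m
Step 2 — MCT1cm = 9009 * 53.3 / (100 * 51.2) = 93.7851 t·m/cm
Step 3 — trim = -742 / 93.7851 ≈ -7.9117 cm (5 s.f.)

-7.9117 cm


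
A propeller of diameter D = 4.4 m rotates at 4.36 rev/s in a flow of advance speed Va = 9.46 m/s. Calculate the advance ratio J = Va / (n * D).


Formula: J = Va / (n * D)
Step 1 — n * D = 4.36 * 4.4 = 19.184
Step 2 — J = 9.46 / 19.184 ≈ 0.49312 (5 s.f.)

0.49312


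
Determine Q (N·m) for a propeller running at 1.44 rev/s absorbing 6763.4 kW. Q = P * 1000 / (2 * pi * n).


Formula: Q = P_W / (2 * pi * n)
Step 1 — P_W = 6763.4 kW * 1000 = 6763400.0 W
Step 2 — 2 * pi * n = 2 * pi * 1.44 = 9.047787
Step 3 — Q = 6763400.0 / 9.047787 ≈ 747520 N·m (5 s.f.)

747520 N·m


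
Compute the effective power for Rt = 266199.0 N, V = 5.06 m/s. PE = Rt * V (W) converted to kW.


Formula: PE = Rt * V / 1000 (kW)
Step 1 — PE (W) = 266199.0 * 5.06 = 1346966.94 W
Step 2 — PE (kW) = 1346966.94 / 1000 ≈ 1347.0 kW (5 s.f.)

1347.0 kW


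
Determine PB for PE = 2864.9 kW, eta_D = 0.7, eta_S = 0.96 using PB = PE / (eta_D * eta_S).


Formula: PB = PE / (eta_D * eta_S)
Step 1 — combined efficiency = eta_D * eta_S = 0.7 * 0.96 = 0.672
Step 2 — PB = 2864.9 / 0.672 ≈ 4263.2 kW (5 s.f.)

4263.2 kW


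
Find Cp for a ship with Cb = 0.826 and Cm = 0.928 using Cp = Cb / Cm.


Formula: Cp = Cb / Cm
Substituting: Cp = 0.826 / 0.928
Result: Cp ≈ 0.89009 (5 s.f.)

0.89009


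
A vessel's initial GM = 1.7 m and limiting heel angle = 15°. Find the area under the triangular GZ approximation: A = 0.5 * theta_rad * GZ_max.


Formula: GZ_max = GM * sin(theta); Area = 0.5 * theta_rad * GZ_max
Step 1 — GZ_max = 1.7 * sin(15°) = 1.7 * 0.258819 = 0.439992 m
Step 2 — theta_rad = 15 * pi/180 = 0.261799 rad
Step 3 — Area = 0.5 * 0.261799 * 0.439992 ≈ 0.057595 m·rad (5 s.f.)

0.057595 m·rad


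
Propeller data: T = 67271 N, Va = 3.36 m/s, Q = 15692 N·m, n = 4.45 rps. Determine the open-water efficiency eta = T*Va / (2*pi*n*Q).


Formula: eta = T * Va / (2 * pi * n * Q)
Step 1 — numerator = T * Va = 67271 * 3.36 = 226030.56
Step 2 — 2 * pi * n = 2 * pi * 4.45 = 27.960175
Step 3 — denominator = 27.960175 * 15692 = 438751.07
Step 4 — eta = 226030.56 / 438751.07 ≈ 0.51517 (5 s.f.)

0.51517


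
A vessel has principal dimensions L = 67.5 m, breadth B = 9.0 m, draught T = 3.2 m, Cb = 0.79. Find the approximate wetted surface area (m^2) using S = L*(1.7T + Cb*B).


Formula: S = 1.7*L*T + V/T with V = Cb*L*B*T, i.e. S = L * (1.7*T + Cb*B)
Step 1 — 1.7*T = 1.7 * 3.2 = 5.44 m
Step 2 — Cb*B = 0.79 * 9.0 = 7.11 m
Step 3 — 1.7*T + Cb*B = 5.44 + 7.11 = 12.55 m
Step 4 — S = 67.5 * 12.55 ≈ 847.12 m^2 (5 s.f.)

847.12 m^2


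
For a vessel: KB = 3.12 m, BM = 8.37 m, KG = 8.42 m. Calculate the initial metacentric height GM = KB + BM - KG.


Formula: GM = KB + BM - KG
Step 1 — KM = KB + BM = 3.12 + 8.37 = 11.49 m
Step 2 — GM = KM - KG = 11.49 - 8.42 = 3.07 m

3.07 m


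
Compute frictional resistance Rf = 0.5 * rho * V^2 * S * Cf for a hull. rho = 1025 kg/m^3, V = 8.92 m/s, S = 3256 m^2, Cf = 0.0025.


Formula: Rf = 0.5 * rho * V^2 * S * Cf
Step 1 — V^2 = 8.92^2 = 79.5664
Step 2 — 0.5 * rho * V^2 = 0.5 * 1025 * 79.5664 = 40777.78
Step 3 — Rf = 40777.78 * 3256 * 0.0025 ≈ 331930 N (5 s.f.)

331930 N


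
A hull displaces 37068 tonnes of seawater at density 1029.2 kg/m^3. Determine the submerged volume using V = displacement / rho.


Formula: V = mass / rho
Step 1 — convert tonnes to kg: 37068 t * 1000 = 37068000 kg
Step 2 — V = 37068000 / 1029.2 ≈ 36016 m^3 (5 s.f.)

36016 m^3


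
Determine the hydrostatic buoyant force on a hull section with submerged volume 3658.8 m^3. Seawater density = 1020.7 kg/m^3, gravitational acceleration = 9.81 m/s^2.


Formula: Fb = rho * g * V
Substituting: Fb = 1020.7 * 9.81 * 3658.8
Intermediate: 1020.7 * 9.81 = 10013.067
Result: Fb = 10013.067 * 3658.8 ≈ 36636000 N (5 s.f.)

36636000 N


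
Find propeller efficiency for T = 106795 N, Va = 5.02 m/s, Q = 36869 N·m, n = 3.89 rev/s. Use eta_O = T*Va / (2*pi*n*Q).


Formula: eta = T * Va / (2 * pi * n * Q)
Step 1 — numerator = T * Va = 106795 * 5.02 = 536110.9
Step 2 — 2 * pi * n = 2 * pi * 3.89 = 24.441591
Step 3 — denominator = 24.441591 * 36869 = 901137.02
Step 4 — eta = 536110.9 / 901137.02 ≈ 0.59493 (5 s.f.)

0.59493


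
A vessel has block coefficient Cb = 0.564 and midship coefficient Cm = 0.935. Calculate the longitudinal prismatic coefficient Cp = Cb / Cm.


Formula: Cp = Cb / Cm
Substituting: Cp = 0.564 / 0.935
Result: Cp ≈ 0.60321 (5 s.f.)

0.60321


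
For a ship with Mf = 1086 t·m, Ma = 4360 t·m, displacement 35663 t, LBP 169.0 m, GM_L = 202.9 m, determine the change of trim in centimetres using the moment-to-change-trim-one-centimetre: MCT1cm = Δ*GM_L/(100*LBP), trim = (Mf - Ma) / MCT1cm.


Formula: net trimming moment = Mf - Ma; MCT1cm = Δ*GM_L/(100*LBP); trim = net moment / MCT1cm
Step 1 — net trimming moment = 1086 - 4360 = -3274 t·m
Step 2 — MCT1cm = 35663 * 202.9 / (100 * 169.0) = 428.167 t·m/cm
Step 3 — trim = -3274 / 428.167 ≈ -7.6465 cm (5 s.f.)

-7.6465 cm


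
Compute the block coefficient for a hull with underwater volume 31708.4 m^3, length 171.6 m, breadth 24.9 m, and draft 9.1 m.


Formula: Cb = V / (L * B * T)
Step 1 — L * B * T = 171.6 * 24.9 * 9.1 = 38882.844 m^3
Step 2 — Cb = 31708.4 / 38882.844 ≈ 0.81549 (5 s.f.)

0.81549


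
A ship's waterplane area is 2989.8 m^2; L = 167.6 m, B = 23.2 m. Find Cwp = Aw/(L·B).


Formula: Cwp = Aw / (L * B)
Step 1 — L * B = 167.6 * 23.2 = 3888.32 m^2
Step 2 — Cwp = 2989.8 / 3888.32 ≈ 0.76892 (5 s.f.)

0.76892


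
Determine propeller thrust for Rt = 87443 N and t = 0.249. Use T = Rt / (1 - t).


Formula: T = Rt / (1 - t)
Step 1 — (1 - t) = 1 - 0.249 = 0.751
Step 2 — T = 87443 / 0.751 ≈ 116440 N (5 s.f.)

116440 N


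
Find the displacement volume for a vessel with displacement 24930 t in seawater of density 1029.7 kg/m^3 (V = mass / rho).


Formula: V = mass / rho
Step 1 — convert tonnes to kg: 24930 t * 1000 = 24930000 kg
Step 2 — V = 24930000 / 1029.7 ≈ 24211 m^3 (5 s.f.)

24211 m^3


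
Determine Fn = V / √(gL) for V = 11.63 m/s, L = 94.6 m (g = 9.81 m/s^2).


Formula: Fn = V / sqrt(g * L)
Step 1 — g * L = 9.81 * 94.6 = 928.026
Step 2 — sqrt(g * L) = sqrt(928.026) = 30.463519
Step 3 — Fn = 11.63 / 30.463519 ≈ 0.38177 (5 s.f.)

0.38177


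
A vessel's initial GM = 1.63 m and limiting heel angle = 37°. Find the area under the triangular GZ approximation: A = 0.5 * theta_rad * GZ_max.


Formula: GZ_max = GM * sin(theta); Area = 0.5 * theta_rad * GZ_max
Step 1 — GZ_max = 1.63 * sin(37°) = 1.63 * 0.601815 = 0.980958 m
Step 2 — theta_rad = 37 * pi/180 = 0.645772 rad
Step 3 — Area = 0.5 * 0.645772 * 0.980958 ≈ 0.31674 m·rad (5 s.f.)

0.31674 m·rad


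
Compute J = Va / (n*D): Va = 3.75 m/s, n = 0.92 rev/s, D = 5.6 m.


Formula: J = Va / (n * D)
Step 1 — n * D = 0.92 * 5.6 = 5.152
Step 2 — J = 3.75 / 5.152 ≈ 0.72787 (5 s.f.)

0.72787


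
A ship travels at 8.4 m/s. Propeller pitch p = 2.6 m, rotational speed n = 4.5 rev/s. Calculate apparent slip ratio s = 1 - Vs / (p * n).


Formula: s = 1 - Vs / (p * n)
Step 1 — p * n = 2.6 * 4.5 = 11.7
Step 2 — Vs / (p*n) = 8.4 / 11.7 = 0.717949 (6 d.p.)
Step 3 — s = 1 - 0.717949 = 0.282051

0.282051


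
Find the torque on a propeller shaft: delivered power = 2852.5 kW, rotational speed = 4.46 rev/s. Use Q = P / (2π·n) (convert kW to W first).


Formula: Q = P_W / (2 * pi * n)
Step 1 — P_W = 2852.5 kW * 1000 = 2852500.0 W
Step 2 — 2 * pi * n = 2 * pi * 4.46 = 28.023006
Step 3 — Q = 2852500.0 / 28.023006 ≈ 101790 N·m (5 s.f.)

101790 N·m


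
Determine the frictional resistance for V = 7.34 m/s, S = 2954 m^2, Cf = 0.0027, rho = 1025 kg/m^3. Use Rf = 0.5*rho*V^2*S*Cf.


Formula: Rf = 0.5 * rho * V^2 * S * Cf
Step 1 — V^2 = 7.34^2 = 53.8756
Step 2 — 0.5 * rho * V^2 = 0.5 * 1025 * 53.8756 = 27611.245
Step 3 — Rf = 27611.245 * 2954 * 0.0027 ≈ 220220 N (5 s.f.)

220220 N


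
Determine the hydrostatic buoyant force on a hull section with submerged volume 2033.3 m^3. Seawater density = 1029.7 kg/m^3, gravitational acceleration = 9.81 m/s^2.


Formula: Fb = rho * g * V
Substituting: Fb = 1029.7 * 9.81 * 2033.3
Intermediate: 1029.7 * 9.81 = 10101.357
Result: Fb = 10101.357 * 2033.3 ≈ 20539000 N (5 s.f.)

20539000 N


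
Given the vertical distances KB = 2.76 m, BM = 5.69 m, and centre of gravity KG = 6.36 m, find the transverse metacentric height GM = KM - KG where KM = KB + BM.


Formula: GM = KB + BM - KG
Step 1 — KM = KB + BM = 2.76 + 5.69 = 8.45 m
Step 2 — GM = KM - KG = 8.45 - 6.36 = 2.09 m

2.09 m


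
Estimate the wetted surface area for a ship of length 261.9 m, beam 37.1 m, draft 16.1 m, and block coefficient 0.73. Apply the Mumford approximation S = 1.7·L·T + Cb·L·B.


Formula: S = 1.7*L*T + V/T with V = Cb*L*B*T, i.e. S = L * (1.7*T + Cb*B)
Step 1 — 1.7*T = 1.7 * 16.1 = 27.37 m
Step 2 — Cb*B = 0.73 * 37.1 = 27.083 m
Step 3 — 1.7*T + Cb*B = 27.37 + 27.083 = 54.453 m
Step 4 — S = 261.9 * 54.453 ≈ 14261 m^2 (5 s.f.)

14261 m^2


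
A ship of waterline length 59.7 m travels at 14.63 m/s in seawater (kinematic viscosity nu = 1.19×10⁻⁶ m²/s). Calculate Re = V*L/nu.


Formula: Re = V * L / nu
Step 1 — V * L = 14.63 * 59.7 = 873.411 m^2/s
Step 2 — Re = 873.411 / 1.19e-6 = 7.34e+08

7.34e+08


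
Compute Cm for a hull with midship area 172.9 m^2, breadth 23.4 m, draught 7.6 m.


Formula: Cm = Am / (B * T)
Step 1 — B * T = 23.4 * 7.6 = 177.84 m^2
Step 2 — Cm = 172.9 / 177.84 ≈ 0.97222 (5 s.f.)

0.97222


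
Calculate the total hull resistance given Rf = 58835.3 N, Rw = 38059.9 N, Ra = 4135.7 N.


Formula: Rt = Rf + Rw + Ra
Substituting: Rt = 58835.3 + 38059.9 + 4135.7
Result: Rt = 101030.9 N

101030.9 N


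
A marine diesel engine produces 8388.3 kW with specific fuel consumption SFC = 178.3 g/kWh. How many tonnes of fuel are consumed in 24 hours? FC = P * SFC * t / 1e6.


Formula: FC (tonnes) = P * SFC * t / 1,000,000
Step 1 — P * SFC * t = 8388.3 * 178.3 * 24 = 35895213.36 g
Step 2 — FC (tonnes) = 35895213.36 / 1,000,000 ≈ 35.895 tonnes (5 s.f.)

35.895 tonnes


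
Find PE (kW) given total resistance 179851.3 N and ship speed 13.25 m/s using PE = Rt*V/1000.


Formula: PE = Rt * V / 1000 (kW)
Step 1 — PE (W) = 179851.3 * 13.25 = 2383029.725 W
Step 2 — PE (kW) = 2383029.725 / 1000 ≈ 2383.0 kW (5 s.f.)

2383.0 kW


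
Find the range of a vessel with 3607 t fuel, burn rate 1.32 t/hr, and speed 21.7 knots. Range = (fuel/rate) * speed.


Formula: endurance = fuel / rate; range = endurance * speed
Step 1 — endurance = 3607 / 1.32 = 2732.5758 hours
Step 2 — range = 2732.5758 * 21.7 ≈ 59297 nautical miles (5 s.f.)

59297 NM


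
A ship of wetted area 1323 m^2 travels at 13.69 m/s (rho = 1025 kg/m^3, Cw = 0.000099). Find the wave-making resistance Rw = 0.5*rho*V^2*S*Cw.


Formula: Rw = 0.5 * rho * V^2 * S * Cw
Step 1 — V^2 = 13.69^2 = 187.4161
Step 2 — 0.5 * rho * V^2 = 0.5 * 1025 * 187.4161 = 96050.75125
Step 3 — Rw = 96050.75125 * 1323 * 0.000099 ≈ 12580 N (5 s.f.)

12580 N


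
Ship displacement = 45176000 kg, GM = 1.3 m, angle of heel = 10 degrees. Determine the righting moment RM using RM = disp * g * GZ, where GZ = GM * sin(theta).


Formula: GZ = GM * sin(theta); RM = disp * g * GZ
Step 1 — GZ = 1.3 * sin(10°) = 1.3 * 0.173648 = 0.225742 m
Step 2 — RM = 45176000 * 9.81 * 0.225742 ≈ 100040000 N·m (5 s.f.)

100040000 N·m


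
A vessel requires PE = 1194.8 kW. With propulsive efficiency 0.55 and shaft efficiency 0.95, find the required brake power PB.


Formula: PB = PE / (eta_D * eta_S)
Step 1 — combined efficiency = eta_D * eta_S = 0.55 * 0.95 = 0.5225
Step 2 — PB = 1194.8 / 0.5225 ≈ 2286.7 kW (5 s.f.)

2286.7 kW


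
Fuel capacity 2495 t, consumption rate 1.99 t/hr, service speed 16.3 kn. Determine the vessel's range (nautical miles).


Formula: endurance = fuel / rate; range = endurance * speed
Step 1 — endurance = 2495 / 1.99 = 1253.7688 hours
Step 2 — range = 1253.7688 * 16.3 ≈ 20436 nautical miles (5 s.f.)

20436 NM


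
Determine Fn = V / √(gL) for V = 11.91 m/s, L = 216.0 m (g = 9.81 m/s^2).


Formula: Fn = V / sqrt(g * L)
Step 1 — g * L = 9.81 * 216.0 = 2118.96
Step 2 — sqrt(g * L) = sqrt(2118.96) = 46.032163
Step 3 — Fn = 11.91 / 46.032163 ≈ 0.25873 (5 s.f.)

0.25873


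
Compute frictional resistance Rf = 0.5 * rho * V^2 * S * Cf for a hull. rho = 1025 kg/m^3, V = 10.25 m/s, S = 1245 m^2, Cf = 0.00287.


Formula: Rf = 0.5 * rho * V^2 * S * Cf
Step 1 — V^2 = 10.25^2 = 105.0625
Step 2 — 0.5 * rho * V^2 = 0.5 * 1025 * 105.0625 = 53844.53125
Step 3 — Rf = 53844.53125 * 1245 * 0.00287 ≈ 192390 N (5 s.f.)

192390 N


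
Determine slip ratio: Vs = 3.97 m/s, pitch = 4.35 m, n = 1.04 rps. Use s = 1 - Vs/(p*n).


Formula: s = 1 - Vs / (p * n)
Step 1 — p * n = 4.35 * 1.04 = 4.524
Step 2 — Vs / (p*n) = 3.97 / 4.524 = 0.877542 (6 d.p.)
Step 3 — s = 1 - 0.877542 = 0.122458

0.122458


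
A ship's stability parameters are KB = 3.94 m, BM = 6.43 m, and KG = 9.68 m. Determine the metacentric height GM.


Formula: GM = KB + BM - KG
Step 1 — KM = KB + BM = 3.94 + 6.43 = 10.37 m
Step 2 — GM = KM - KG = 10.37 - 9.68 = 0.69 m

0.69 m


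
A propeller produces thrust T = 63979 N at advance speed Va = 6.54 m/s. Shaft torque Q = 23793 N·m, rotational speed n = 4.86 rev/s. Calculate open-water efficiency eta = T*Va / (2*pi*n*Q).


Formula: eta = T * Va / (2 * pi * n * Q)
Step 1 — numerator = T * Va = 63979 * 6.54 = 418422.66
Step 2 — 2 * pi * n = 2 * pi * 4.86 = 30.536281
Step 3 — denominator = 30.536281 * 23793 = 726549.73
Step 4 — eta = 418422.66 / 726549.73 ≈ 0.57590 (5 s.f.)

0.57590


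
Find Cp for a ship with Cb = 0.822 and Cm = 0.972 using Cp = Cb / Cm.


Formula: Cp = Cb / Cm
Substituting: Cp = 0.822 / 0.972
Result: Cp ≈ 0.84568 (5 s.f.)

0.84568


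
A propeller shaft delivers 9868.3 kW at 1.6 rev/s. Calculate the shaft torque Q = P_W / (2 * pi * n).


Formula: Q = P_W / (2 * pi * n)
Step 1 — P_W = 9868.3 kW * 1000 = 9868300.0 W
Step 2 — 2 * pi * n = 2 * pi * 1.6 = 10.053096
Step 3 — Q = 9868300.0 / 10.053096 ≈ 981620 N·m (5 s.f.)

981620 N·m


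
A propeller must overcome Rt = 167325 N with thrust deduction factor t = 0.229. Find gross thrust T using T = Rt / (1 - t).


Formula: T = Rt / (1 - t)
Step 1 — (1 - t) = 1 - 0.229 = 0.771
Step 2 — T = 167325 / 0.771 ≈ 217020 N (5 s.f.)

217020 N


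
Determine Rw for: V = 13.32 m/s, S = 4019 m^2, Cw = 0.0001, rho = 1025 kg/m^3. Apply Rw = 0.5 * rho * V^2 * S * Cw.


Formula: Rw = 0.5 * rho * V^2 * S * Cw
Step 1 — V^2 = 13.32^2 = 177.4224
Step 2 — 0.5 * rho * V^2 = 0.5 * 1025 * 177.4224 = 90928.98
Step 3 — Rw = 90928.98 * 4019 * 0.0001 ≈ 36544 N (5 s.f.)

36544 N


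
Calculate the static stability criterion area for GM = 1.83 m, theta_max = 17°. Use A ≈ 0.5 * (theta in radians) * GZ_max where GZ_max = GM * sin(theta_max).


Formula: GZ_max = GM * sin(theta); Area = 0.5 * theta_rad * GZ_max
Step 1 — GZ_max = 1.83 * sin(17°) = 1.83 * 0.292372 = 0.535041 m
Step 2 — theta_rad = 17 * pi/180 = 0.296706 rad
Step 3 — Area = 0.5 * 0.296706 * 0.535041 ≈ 0.079375 m·rad (5 s.f.)

0.079375 m·rad


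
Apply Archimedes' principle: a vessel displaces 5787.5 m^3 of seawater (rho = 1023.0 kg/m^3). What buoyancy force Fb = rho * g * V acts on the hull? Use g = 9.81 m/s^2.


Formula: Fb = rho * g * V
Substituting: Fb = 1023.0 * 9.81 * 5787.5
Intermediate: 1023.0 * 9.81 = 10035.63
Result: Fb = 10035.63 * 5787.5 ≈ 58081000 N (5 s.f.)

58081000 N


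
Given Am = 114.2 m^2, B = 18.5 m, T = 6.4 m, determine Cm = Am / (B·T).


Formula: Cm = Am / (B * T)
Step 1 — B * T = 18.5 * 6.4 = 118.4 m^2
Step 2 — Cm = 114.2 / 118.4 ≈ 0.96453 (5 s.f.)

0.96453


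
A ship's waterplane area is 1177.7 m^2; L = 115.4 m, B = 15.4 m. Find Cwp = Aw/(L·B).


Formula: Cwp = Aw / (L * B)
Step 1 — L * B = 115.4 * 15.4 = 1777.16 m^2
Step 2 — Cwp = 1177.7 / 1777.16 ≈ 0.66269 (5 s.f.)

0.66269


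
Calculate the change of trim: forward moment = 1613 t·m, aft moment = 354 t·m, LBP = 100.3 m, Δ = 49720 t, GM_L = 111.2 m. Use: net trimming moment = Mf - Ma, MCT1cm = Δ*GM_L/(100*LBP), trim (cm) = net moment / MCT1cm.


Formula: net trimming moment = Mf - Ma; MCT1cm = Δ*GM_L/(100*LBP); trim = net moment / MCT1cm
Step 1 — net trimming moment = 1613 - 354 = 1259 t·m
Step 2 — MCT1cm = 49720 * 111.2 / (100 * 100.3) = 551.2327 t·m/cm
Step 3 — trim = 1259 / 551.2327 ≈ 2.2840 cm (5 s.f.)

2.2840 cm


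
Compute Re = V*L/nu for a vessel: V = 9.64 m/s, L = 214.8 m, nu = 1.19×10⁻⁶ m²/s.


Formula: Re = V * L / nu
Step 1 — V * L = 9.64 * 214.8 = 2070.672 m^2/s
Step 2 — Re = 2070.672 / 1.19e-6 = 1.74e+09

1.74e+09


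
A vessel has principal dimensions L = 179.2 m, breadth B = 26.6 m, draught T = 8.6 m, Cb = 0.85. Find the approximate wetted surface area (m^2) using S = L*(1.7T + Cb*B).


Formula: S = 1.7*L*T + V/T with V = Cb*L*B*T, i.e. S = L * (1.7*T + Cb*B)
Step 1 — 1.7*T = 1.7 * 8.6 = 14.62 m
Step 2 — Cb*B = 0.85 * 26.6 = 22.61 m
Step 3 — 1.7*T + Cb*B = 14.62 + 22.61 = 37.23 m
Step 4 — S = 179.2 * 37.23 ≈ 6671.6 m^2 (5 s.f.)

6671.6 m^2


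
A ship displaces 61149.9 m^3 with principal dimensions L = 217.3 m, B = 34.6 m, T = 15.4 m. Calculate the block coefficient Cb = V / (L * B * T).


Formula: Cb = V / (L * B * T)
Step 1 — L * B * T = 217.3 * 34.6 * 15.4 = 115786.132 m^3
Step 2 — Cb = 61149.9 / 115786.132 ≈ 0.52813 (5 s.f.)

0.52813


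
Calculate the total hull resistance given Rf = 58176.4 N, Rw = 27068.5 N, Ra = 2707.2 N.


Formula: Rt = Rf + Rw + Ra
Substituting: Rt = 58176.4 + 27068.5 + 2707.2
Result: Rt = 87952.1 N

87952.1 N


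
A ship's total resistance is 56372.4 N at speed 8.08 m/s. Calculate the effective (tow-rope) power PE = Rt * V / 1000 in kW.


Formula: PE = Rt * V / 1000 (kW)
Step 1 — PE (W) = 56372.4 * 8.08 = 455488.992 W
Step 2 — PE (kW) = 455488.992 / 1000 ≈ 455.49 kW (5 s.f.)

455.49 kW


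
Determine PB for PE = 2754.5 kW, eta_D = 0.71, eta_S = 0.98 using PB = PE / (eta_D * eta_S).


Formula: PB = PE / (eta_D * eta_S)
Step 1 — combined efficiency = eta_D * eta_S = 0.71 * 0.98 = 0.6958
Step 2 — PB = 2754.5 / 0.6958 ≈ 3958.8 kW (5 s.f.)

3958.8 kW


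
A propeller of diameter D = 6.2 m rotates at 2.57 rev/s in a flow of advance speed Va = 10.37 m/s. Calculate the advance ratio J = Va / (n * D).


Formula: J = Va / (n * D)
Step 1 — n * D = 2.57 * 6.2 = 15.934
Step 2 — J = 10.37 / 15.934 ≈ 0.65081 (5 s.f.)

0.65081


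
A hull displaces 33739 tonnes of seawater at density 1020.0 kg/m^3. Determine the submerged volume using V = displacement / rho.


Formula: V = mass / rho
Step 1 — convert tonnes to kg: 33739 t * 1000 = 33739000 kg
Step 2 — V = 33739000 / 1020.0 ≈ 33077 m^3 (5 s.f.)

33077 m^3


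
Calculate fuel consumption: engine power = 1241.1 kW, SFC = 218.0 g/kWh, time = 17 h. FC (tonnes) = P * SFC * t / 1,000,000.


Formula: FC (tonnes) = P * SFC * t / 1,000,000
Step 1 — P * SFC * t = 1241.1 * 218.0 * 17 = 4599516.6 g
Step 2 — FC (tonnes) = 4599516.6 / 1,000,000 ≈ 4.5995 tonnes (5 s.f.)

4.5995 tonnes


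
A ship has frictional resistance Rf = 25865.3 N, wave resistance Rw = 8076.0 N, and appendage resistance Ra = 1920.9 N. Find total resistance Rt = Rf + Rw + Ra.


Formula: Rt = Rf + Rw + Ra
Substituting: Rt = 25865.3 + 8076.0 + 1920.9
Result: Rt = 35862.2 N

35862.2 N


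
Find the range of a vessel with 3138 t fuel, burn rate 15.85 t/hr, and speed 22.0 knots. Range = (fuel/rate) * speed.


Formula: endurance = fuel / rate; range = endurance * speed
Step 1 — endurance = 3138 / 15.85 = 197.9811 hours
Step 2 — range = 197.9811 * 22.0 ≈ 4355.6 nautical miles (5 s.f.)

4355.6 NM


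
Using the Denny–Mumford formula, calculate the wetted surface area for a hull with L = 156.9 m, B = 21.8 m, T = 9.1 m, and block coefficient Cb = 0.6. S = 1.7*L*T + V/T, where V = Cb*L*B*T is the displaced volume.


Formula: S = 1.7*L*T + V/T with V = Cb*L*B*T, i.e. S = L * (1.7*T + Cb*B)
Step 1 — 1.7*T = 1.7 * 9.1 = 15.47 m
Step 2 — Cb*B = 0.6 * 21.8 = 13.08 m
Step 3 — 1.7*T + Cb*B = 15.47 + 13.08 = 28.55 m
Step 4 — S = 156.9 * 28.55 ≈ 4479.5 m^2 (5 s.f.)

4479.5 m^2


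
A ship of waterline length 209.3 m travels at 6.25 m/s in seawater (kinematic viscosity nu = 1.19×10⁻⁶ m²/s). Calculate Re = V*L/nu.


Formula: Re = V * L / nu
Step 1 — V * L = 6.25 * 209.3 = 1308.125 m^2/s
Step 2 — Re = 1308.125 / 1.19e-6 = 1.10e+09

1.10e+09


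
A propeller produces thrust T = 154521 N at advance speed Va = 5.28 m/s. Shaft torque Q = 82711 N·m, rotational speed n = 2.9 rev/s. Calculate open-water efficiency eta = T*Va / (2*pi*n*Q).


Formula: eta = T * Va / (2 * pi * n * Q)
Step 1 — numerator = T * Va = 154521 * 5.28 = 815870.88
Step 2 — 2 * pi * n = 2 * pi * 2.9 = 18.221237
Step 3 — denominator = 18.221237 * 82711 = 1507096.73
Step 4 — eta = 815870.88 / 1507096.73 ≈ 0.54135 (5 s.f.)

0.54135


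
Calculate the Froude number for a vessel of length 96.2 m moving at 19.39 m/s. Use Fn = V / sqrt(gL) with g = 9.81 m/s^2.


Formula: Fn = V / sqrt(g * L)
Step 1 — g * L = 9.81 * 96.2 = 943.722
Step 2 — sqrt(g * L) = sqrt(943.722) = 30.720059
Step 3 — Fn = 19.39 / 30.720059 ≈ 0.63118 (5 s.f.)

0.63118


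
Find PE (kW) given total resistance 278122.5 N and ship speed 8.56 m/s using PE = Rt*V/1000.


Formula: PE = Rt * V / 1000 (kW)
Step 1 — PE (W) = 278122.5 * 8.56 = 2380728.6 W
Step 2 — PE (kW) = 2380728.6 / 1000 ≈ 2380.7 kW (5 s.f.)

2380.7 kW


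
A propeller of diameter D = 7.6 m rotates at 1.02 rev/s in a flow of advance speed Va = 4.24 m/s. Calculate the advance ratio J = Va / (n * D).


Formula: J = Va / (n * D)
Step 1 — n * D = 1.02 * 7.6 = 7.752
Step 2 — J = 4.24 / 7.752 ≈ 0.54696 (5 s.f.)

0.54696


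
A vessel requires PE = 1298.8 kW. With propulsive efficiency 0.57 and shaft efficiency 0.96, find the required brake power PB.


Formula: PB = PE / (eta_D * eta_S)
Step 1 — combined efficiency = eta_D * eta_S = 0.57 * 0.96 = 0.5472
Step 2 — PB = 1298.8 / 0.5472 ≈ 2373.5 kW (5 s.f.)

2373.5 kW


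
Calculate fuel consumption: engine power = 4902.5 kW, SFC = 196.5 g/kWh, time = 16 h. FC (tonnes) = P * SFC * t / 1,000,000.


Formula: FC (tonnes) = P * SFC * t / 1,000,000
Step 1 — P * SFC * t = 4902.5 * 196.5 * 16 = 15413460.0 g
Step 2 — FC (tonnes) = 15413460.0 / 1,000,000 ≈ 15.413 tonnes (5 s.f.)

15.413 tonnes


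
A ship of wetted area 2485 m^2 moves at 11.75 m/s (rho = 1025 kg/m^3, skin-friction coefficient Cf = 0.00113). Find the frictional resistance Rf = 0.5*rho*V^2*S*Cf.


Formula: Rf = 0.5 * rho * V^2 * S * Cf
Step 1 — V^2 = 11.75^2 = 138.0625
Step 2 — 0.5 * rho * V^2 = 0.5 * 1025 * 138.0625 = 70757.03125
Step 3 — Rf = 70757.03125 * 2485 * 0.00113 ≈ 198690 N (5 s.f.)

198690 N
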